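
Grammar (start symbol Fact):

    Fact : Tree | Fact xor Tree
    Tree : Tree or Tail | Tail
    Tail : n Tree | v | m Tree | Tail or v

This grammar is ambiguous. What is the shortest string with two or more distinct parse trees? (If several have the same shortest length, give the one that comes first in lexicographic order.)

v or v

length 1: no string has ≥2 trees
length 2: no string has ≥2 trees
length 3: v or v has 2 parse trees

Two derivations of v or v:
  Fact ⇒ Tree ⇒ Tree or Tail ⇒ Tail or Tail ⇒ v or Tail ⇒ v or v
  Fact ⇒ Tree ⇒ Tail ⇒ Tail or v ⇒ v or v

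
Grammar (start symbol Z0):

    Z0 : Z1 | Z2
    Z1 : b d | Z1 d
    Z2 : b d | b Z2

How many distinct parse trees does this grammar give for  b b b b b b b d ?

Parse trees for b b b b b b b d:
  [Z0 [Z2 b [Z2 b [Z2 b [Z2 b [Z2 b [Z2 b [Z2 b d]]]]]]]]

1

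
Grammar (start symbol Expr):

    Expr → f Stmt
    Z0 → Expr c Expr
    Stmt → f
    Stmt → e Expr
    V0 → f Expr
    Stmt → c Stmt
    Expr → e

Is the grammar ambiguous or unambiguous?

Only Expr, Stmt are reachable from Expr; ignoring the rest: The reachable rules are right-linear with at most one rule per (nonterminal, next-terminal) pair. Each input token forces the next rule, so parsing is deterministic.

Unambiguous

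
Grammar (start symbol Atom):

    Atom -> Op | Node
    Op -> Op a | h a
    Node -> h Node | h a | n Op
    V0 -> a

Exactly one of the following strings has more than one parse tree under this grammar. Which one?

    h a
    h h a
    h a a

h a: 2 trees
h h a: 1 tree
h a a: 1 tree

h a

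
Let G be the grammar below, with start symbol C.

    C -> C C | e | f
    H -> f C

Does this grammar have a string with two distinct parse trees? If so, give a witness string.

Ambiguous

Witness: e e e

Derivation 1: C ⇒ C C ⇒ C C C ⇒ e C C ⇒ e e C ⇒ e e e
Derivation 2: C ⇒ C C ⇒ e C ⇒ e C C ⇒ e e C ⇒ e e e

Two distinct leftmost derivations for the same string.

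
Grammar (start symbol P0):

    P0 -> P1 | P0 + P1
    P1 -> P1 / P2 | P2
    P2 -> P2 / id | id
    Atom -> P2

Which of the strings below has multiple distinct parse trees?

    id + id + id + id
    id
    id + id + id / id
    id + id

id + id + id + id: 1 tree
id: 1 tree
id + id + id / id: 2 trees
id + id: 1 tree

id + id + id / id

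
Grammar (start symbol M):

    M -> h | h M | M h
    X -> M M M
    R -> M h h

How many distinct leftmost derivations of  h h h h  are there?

8

Parse trees for h h h h:
  [M h [M h [M h [M h]]]]
  [M h [M h [M [M h] h]]]
  [M h [M [M h [M h]] h]]
  [M h [M [M [M h] h] h]]
  [M [M h [M h [M h]]] h]
  [M [M h [M [M h] h]] h]
  [M [M [M h [M h]] h] h]
  [M [M [M [M h] h] h] h]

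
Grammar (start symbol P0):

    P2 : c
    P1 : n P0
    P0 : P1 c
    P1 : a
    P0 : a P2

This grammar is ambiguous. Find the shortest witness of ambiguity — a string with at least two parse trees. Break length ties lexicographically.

length 2: a c has 2 parse trees

Two derivations of a c:
  P0 ⇒ P1 c ⇒ a c
  P0 ⇒ a P2 ⇒ a c

a c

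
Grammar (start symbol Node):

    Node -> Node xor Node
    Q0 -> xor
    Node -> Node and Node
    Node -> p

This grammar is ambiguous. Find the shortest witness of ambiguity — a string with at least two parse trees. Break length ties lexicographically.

length 1: no string has ≥2 trees
length 3: no string has ≥2 trees
length 5: p and p and p has 2 parse trees

Two derivations of p and p and p:
  Node ⇒ Node and Node ⇒ Node and Node and Node ⇒ p and Node and Node ⇒ p and p and Node ⇒ p and p and p
  Node ⇒ Node and Node ⇒ p and Node ⇒ p and Node and Node ⇒ p and p and Node ⇒ p and p and p

p and p and p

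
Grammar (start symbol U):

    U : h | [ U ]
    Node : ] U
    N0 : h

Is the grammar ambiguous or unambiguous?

(Node, N0 are unreachable from U, so their rules don't affect L(U).) L(U) is { openⁿ atom closeⁿ : n ≥ 0 }. The bracket depth fixes n, and the derivation is forced at every step.

Unambiguous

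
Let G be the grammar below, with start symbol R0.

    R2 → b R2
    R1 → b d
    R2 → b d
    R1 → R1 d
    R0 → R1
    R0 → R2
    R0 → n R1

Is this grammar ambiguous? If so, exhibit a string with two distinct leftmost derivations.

Ambiguous

Witness: b d

Derivation 1: R0 ⇒ R1 ⇒ b d
Derivation 2: R0 ⇒ R2 ⇒ b d

Two distinct leftmost derivations for the same string.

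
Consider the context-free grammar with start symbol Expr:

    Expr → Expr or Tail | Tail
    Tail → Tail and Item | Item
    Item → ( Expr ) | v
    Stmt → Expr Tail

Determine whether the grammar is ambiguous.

(Stmt is unreachable from Expr, so its rules don't affect L(Expr).) The grammar is stratified — Expr handles 'or' (left-recursive), Tail handles 'and', Item atoms. Each operator has a fixed associativity and precedence level, so every string has one parse.

Unambiguous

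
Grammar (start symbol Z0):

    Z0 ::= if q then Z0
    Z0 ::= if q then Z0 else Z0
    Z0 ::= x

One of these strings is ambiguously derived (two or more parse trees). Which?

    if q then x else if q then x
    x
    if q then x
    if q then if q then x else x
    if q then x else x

if q then if q then x else x

if q then x else if q then x: 1 tree
x: 1 tree
if q then x: 1 tree
if q then if q then x else x: 2 trees
if q then x else x: 1 tree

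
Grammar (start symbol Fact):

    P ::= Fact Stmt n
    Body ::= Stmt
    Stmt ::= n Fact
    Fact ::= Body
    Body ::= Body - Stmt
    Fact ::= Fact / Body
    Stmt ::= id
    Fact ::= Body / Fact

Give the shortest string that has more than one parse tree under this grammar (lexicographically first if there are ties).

id / id

length 1: no string has ≥2 trees
length 2: no string has ≥2 trees
length 3: id / id has 2 parse trees

Two derivations of id / id:
  Fact ⇒ Fact / Body ⇒ Body / Body ⇒ Stmt / Body ⇒ id / Body ⇒ id / Stmt ⇒ id / id
  Fact ⇒ Body / Fact ⇒ Stmt / Fact ⇒ id / Fact ⇒ id / Body ⇒ id / Stmt ⇒ id / id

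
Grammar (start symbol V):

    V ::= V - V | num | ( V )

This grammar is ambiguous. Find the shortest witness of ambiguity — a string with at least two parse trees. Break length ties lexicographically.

num - num - num

length 1: no string has ≥2 trees
length 3: no string has ≥2 trees
length 5: num - num - num has 2 parse trees

Two derivations of num - num - num:
  V ⇒ V - V ⇒ V - V - V ⇒ num - V - V ⇒ num - num - V ⇒ num - num - num
  V ⇒ V - V ⇒ num - V ⇒ num - V - V ⇒ num - num - V ⇒ num - num - num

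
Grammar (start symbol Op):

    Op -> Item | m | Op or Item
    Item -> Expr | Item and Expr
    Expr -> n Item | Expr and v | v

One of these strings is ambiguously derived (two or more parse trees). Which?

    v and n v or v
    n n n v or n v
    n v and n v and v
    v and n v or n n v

v and n v or v: 1 tree
n n n v or n v: 1 tree
n v and n v and v: 10 trees
v and n v or n n v: 1 tree

n v and n v and v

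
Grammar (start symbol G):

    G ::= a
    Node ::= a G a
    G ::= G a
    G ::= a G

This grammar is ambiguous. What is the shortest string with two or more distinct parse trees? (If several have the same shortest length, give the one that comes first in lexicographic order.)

a a

length 1: no string has ≥2 trees
length 2: a a has 2 parse trees

Two derivations of a a:
  G ⇒ G a ⇒ a a
  G ⇒ a G ⇒ a a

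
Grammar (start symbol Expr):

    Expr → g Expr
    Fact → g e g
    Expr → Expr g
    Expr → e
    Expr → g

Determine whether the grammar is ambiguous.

Ambiguous

Witness: g g

Derivation 1: Expr ⇒ g Expr ⇒ g g
Derivation 2: Expr ⇒ Expr g ⇒ g g

Two distinct leftmost derivations for the same string.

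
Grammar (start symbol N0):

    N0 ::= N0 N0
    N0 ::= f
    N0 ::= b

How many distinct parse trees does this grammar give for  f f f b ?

Parse trees for f f f b:
  [N0 [N0 f] [N0 [N0 f] [N0 [N0 f] [N0 b]]]]
  [N0 [N0 f] [N0 [N0 [N0 f] [N0 f]] [N0 b]]]
  [N0 [N0 [N0 f] [N0 f]] [N0 [N0 f] [N0 b]]]
  [N0 [N0 [N0 f] [N0 [N0 f] [N0 f]]] [N0 b]]
  [N0 [N0 [N0 [N0 f] [N0 f]] [N0 f]] [N0 b]]

5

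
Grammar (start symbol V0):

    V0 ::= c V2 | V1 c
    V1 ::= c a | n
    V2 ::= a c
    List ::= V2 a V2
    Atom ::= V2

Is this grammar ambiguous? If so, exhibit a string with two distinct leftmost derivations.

Witness: c a c

Derivation 1: V0 ⇒ c V2 ⇒ c a c
Derivation 2: V0 ⇒ V1 c ⇒ c a c

Two distinct leftmost derivations for the same string.

Ambiguous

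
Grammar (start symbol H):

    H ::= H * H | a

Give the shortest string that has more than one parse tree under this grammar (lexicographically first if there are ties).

a * a * a

length 1: no string has ≥2 trees
length 3: no string has ≥2 trees
length 5: a * a * a has 2 parse trees

Two derivations of a * a * a:
  H ⇒ H * H ⇒ H * H * H ⇒ a * H * H ⇒ a * a * H ⇒ a * a * a
  H ⇒ H * H ⇒ a * H ⇒ a * H * H ⇒ a * a * H ⇒ a * a * a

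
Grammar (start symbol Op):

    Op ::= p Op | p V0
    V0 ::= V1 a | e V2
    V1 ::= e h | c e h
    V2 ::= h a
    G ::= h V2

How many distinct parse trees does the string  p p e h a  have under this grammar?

2

Parse trees for p p e h a:
  [Op p [Op p [V0 [V1 e h] a]]]
  [Op p [Op p [V0 e [V2 h a]]]]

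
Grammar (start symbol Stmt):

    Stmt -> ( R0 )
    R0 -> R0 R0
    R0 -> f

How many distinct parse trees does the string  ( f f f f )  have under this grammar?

5

Parse trees for ( f f f f ):
  [Stmt ( [R0 [R0 f] [R0 [R0 f] [R0 [R0 f] [R0 f]]]] )]
  [Stmt ( [R0 [R0 f] [R0 [R0 [R0 f] [R0 f]] [R0 f]]] )]
  [Stmt ( [R0 [R0 [R0 f] [R0 f]] [R0 [R0 f] [R0 f]]] )]
  [Stmt ( [R0 [R0 [R0 f] [R0 [R0 f] [R0 f]]] [R0 f]] )]
  [Stmt ( [R0 [R0 [R0 [R0 f] [R0 f]] [R0 f]] [R0 f]] )]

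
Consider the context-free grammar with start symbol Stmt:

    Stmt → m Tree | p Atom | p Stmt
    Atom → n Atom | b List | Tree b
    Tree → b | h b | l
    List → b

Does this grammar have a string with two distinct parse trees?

Witness: p b b

Derivation 1: Stmt ⇒ p Atom ⇒ p b List ⇒ p b b
Derivation 2: Stmt ⇒ p Atom ⇒ p Tree b ⇒ p b b

Two distinct leftmost derivations for the same string.

Ambiguous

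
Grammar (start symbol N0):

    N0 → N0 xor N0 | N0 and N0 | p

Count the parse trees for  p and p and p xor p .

5

Parse trees for p and p and p xor p:
  [N0 [N0 [N0 p] and [N0 [N0 p] and [N0 p]]] xor [N0 p]]
  [N0 [N0 [N0 [N0 p] and [N0 p]] and [N0 p]] xor [N0 p]]
  [N0 [N0 p] and [N0 [N0 [N0 p] and [N0 p]] xor [N0 p]]]
  [N0 [N0 p] and [N0 [N0 p] and [N0 [N0 p] xor [N0 p]]]]
  [N0 [N0 [N0 p] and [N0 p]] and [N0 [N0 p] xor [N0 p]]]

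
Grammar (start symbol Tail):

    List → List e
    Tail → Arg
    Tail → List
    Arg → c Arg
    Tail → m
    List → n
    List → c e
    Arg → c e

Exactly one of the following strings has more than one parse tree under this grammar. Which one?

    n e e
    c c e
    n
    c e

n e e: 1 tree
c c e: 1 tree
n: 1 tree
c e: 2 trees

c e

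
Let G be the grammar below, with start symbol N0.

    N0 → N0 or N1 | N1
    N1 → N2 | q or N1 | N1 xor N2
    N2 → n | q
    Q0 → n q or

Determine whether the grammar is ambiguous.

Ambiguous

Witness: q or n

Derivation 1: N0 ⇒ N0 or N1 ⇒ N1 or N1 ⇒ N2 or N1 ⇒ q or N1 ⇒ q or N2 ⇒ q or n
Derivation 2: N0 ⇒ N1 ⇒ q or N1 ⇒ q or N2 ⇒ q or n

Two distinct leftmost derivations for the same string.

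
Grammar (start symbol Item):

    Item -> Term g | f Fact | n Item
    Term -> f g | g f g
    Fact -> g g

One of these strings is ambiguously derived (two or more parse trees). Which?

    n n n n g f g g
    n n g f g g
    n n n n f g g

n n n n g f g g: 1 tree
n n g f g g: 1 tree
n n n n f g g: 2 trees

n n n n f g g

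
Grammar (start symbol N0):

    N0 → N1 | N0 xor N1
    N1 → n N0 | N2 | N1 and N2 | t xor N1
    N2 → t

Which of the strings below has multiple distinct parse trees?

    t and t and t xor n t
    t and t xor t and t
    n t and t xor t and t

n t and t xor t and t

t and t and t xor n t: 1 tree
t and t xor t and t: 1 tree
n t and t xor t and t: 4 trees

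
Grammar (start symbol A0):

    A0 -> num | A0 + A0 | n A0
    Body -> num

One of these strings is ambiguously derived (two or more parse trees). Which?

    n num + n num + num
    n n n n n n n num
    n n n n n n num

n num + n num + num

n num + n num + num: 7 trees
n n n n n n n num: 1 tree
n n n n n n num: 1 tree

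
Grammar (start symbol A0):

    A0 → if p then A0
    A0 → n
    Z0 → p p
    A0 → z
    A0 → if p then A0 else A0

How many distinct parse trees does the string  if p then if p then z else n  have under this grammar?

2

Parse trees for if p then if p then z else n:
  [A0 if p then [A0 if p then [A0 z] else [A0 n]]]
  [A0 if p then [A0 if p then [A0 z]] else [A0 n]]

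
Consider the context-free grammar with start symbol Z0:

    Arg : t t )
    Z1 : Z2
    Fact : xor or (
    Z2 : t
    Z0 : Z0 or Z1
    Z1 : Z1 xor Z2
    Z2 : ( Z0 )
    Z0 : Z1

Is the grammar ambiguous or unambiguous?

Only Z0, Z1, Z2 are reachable from Z0; ignoring the rest: This is a standard precedence ladder (Z0 over Z1 over Z2), with each level left-recursive on its own operator ('or' at Z0, 'xor' at Z1). That structure is LR(1), hence unambiguous.

Unambiguous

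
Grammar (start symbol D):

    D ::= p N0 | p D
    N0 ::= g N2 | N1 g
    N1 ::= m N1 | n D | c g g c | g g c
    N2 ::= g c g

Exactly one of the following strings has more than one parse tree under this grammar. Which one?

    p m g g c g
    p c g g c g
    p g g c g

p g g c g

p m g g c g: 1 tree
p c g g c g: 1 tree
p g g c g: 2 trees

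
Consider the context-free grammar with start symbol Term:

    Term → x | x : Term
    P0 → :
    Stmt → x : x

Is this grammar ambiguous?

Unambiguous

(P0, Stmt are unreachable from Term, so their rules don't affect L(Term).) Right-recursive list with a separator: after each atom, whether the separator follows determines the rule. One parse per string.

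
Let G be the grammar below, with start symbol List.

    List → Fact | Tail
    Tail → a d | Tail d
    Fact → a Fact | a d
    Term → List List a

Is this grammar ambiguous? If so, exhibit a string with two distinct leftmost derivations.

Witness: a d

Derivation 1: List ⇒ Fact ⇒ a d
Derivation 2: List ⇒ Tail ⇒ a d

Two distinct leftmost derivations for the same string.

Ambiguous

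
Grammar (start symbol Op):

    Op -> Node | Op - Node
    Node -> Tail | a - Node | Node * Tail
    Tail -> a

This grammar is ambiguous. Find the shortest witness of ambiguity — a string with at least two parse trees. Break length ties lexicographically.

a - a

length 1: no string has ≥2 trees
length 3: a - a has 2 parse trees

Two derivations of a - a:
  Op ⇒ Node ⇒ a - Node ⇒ a - Tail ⇒ a - a
  Op ⇒ Op - Node ⇒ Node - Node ⇒ Tail - Node ⇒ a - Node ⇒ a - Tail ⇒ a - a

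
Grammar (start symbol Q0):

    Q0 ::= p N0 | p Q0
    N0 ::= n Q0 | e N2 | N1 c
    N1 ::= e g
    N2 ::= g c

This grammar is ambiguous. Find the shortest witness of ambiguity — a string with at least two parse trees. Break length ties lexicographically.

p e g c

length 4: p e g c has 2 parse trees

Two derivations of p e g c:
  Q0 ⇒ p N0 ⇒ p e N2 ⇒ p e g c
  Q0 ⇒ p N0 ⇒ p N1 c ⇒ p e g c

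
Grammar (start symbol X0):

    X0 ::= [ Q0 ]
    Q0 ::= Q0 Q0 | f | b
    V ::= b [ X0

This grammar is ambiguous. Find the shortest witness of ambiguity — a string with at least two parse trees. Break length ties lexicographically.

length 3: no string has ≥2 trees
length 4: no string has ≥2 trees
length 5: [ b b b ] has 2 parse trees

Two derivations of [ b b b ]:
  X0 ⇒ [ Q0 ] ⇒ [ Q0 Q0 ] ⇒ [ Q0 Q0 Q0 ] ⇒ [ b Q0 Q0 ] ⇒ [ b b Q0 ] ⇒ [ b b b ]
  X0 ⇒ [ Q0 ] ⇒ [ Q0 Q0 ] ⇒ [ b Q0 ] ⇒ [ b Q0 Q0 ] ⇒ [ b b Q0 ] ⇒ [ b b b ]

[ b b b ]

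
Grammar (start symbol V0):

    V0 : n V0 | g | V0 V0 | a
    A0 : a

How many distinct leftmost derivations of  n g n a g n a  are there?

23

Parse trees for n g n a g n a (showing first 6 of 23):
  [V0 n [V0 [V0 g] [V0 n [V0 [V0 a] [V0 [V0 g] [V0 n [V0 a]]]]]]]
  [V0 n [V0 [V0 g] [V0 n [V0 [V0 [V0 a] [V0 g]] [V0 n [V0 a]]]]]]
  [V0 n [V0 [V0 g] [V0 [V0 n [V0 a]] [V0 [V0 g] [V0 n [V0 a]]]]]]
  [V0 n [V0 [V0 g] [V0 [V0 n [V0 [V0 a] [V0 g]]] [V0 n [V0 a]]]]]
  [V0 n [V0 [V0 g] [V0 [V0 [V0 n [V0 a]] [V0 g]] [V0 n [V0 a]]]]]
  [V0 n [V0 [V0 [V0 g] [V0 n [V0 a]]] [V0 [V0 g] [V0 n [V0 a]]]]]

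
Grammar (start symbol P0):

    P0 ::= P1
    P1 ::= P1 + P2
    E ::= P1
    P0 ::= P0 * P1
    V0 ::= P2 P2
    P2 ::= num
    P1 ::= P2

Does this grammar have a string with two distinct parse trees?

Unambiguous

Only P0, P1, P2 are reachable from P0; ignoring the rest: This is a standard precedence ladder (P0 over P1 over P2), with each level left-recursive on its own operator ('*' at P0, '+' at P1). That structure is LR(1), hence unambiguous.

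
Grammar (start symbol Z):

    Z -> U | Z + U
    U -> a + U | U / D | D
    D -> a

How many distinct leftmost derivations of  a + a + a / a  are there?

Parse trees for a + a + a / a:
  [Z [U a + [U a + [U [U [D a]] / [D a]]]]]
  [Z [U a + [U [U a + [U [D a]]] / [D a]]]]
  [Z [U [U a + [U a + [U [D a]]]] / [D a]]]
  [Z [Z [U [D a]]] + [U a + [U [U [D a]] / [D a]]]]
  [Z [Z [U [D a]]] + [U [U a + [U [D a]]] / [D a]]]
  [Z [Z [U a + [U [D a]]]] + [U [U [D a]] / [D a]]]
  [Z [Z [Z [U [D a]]] + [U [D a]]] + [U [U [D a]] / [D a]]]

7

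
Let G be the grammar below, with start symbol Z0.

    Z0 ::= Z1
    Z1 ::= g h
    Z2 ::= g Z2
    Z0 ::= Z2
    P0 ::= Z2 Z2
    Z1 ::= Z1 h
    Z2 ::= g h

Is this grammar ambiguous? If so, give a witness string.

Ambiguous

Witness: g h

Derivation 1: Z0 ⇒ Z1 ⇒ g h
Derivation 2: Z0 ⇒ Z2 ⇒ g h

Two distinct leftmost derivations for the same string.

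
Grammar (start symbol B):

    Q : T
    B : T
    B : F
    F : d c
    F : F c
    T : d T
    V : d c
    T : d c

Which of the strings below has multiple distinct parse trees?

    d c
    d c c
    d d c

d c

d c: 2 trees
d c c: 1 tree
d d c: 1 tree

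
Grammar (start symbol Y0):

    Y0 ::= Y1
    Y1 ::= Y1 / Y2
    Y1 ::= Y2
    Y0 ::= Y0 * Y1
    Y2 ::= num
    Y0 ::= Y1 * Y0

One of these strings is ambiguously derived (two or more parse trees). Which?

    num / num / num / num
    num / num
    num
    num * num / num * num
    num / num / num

num / num / num / num: 1 tree
num / num: 1 tree
num: 1 tree
num * num / num * num: 4 trees
num / num / num: 1 tree

num * num / num * num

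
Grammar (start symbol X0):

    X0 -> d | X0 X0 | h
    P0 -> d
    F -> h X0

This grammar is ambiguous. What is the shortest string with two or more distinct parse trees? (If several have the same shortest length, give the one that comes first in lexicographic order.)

d d d

length 1: no string has ≥2 trees
length 2: no string has ≥2 trees
length 3: d d d has 2 parse trees

Two derivations of d d d:
  X0 ⇒ X0 X0 ⇒ d X0 ⇒ d X0 X0 ⇒ d d X0 ⇒ d d d
  X0 ⇒ X0 X0 ⇒ X0 X0 X0 ⇒ d X0 X0 ⇒ d d X0 ⇒ d d d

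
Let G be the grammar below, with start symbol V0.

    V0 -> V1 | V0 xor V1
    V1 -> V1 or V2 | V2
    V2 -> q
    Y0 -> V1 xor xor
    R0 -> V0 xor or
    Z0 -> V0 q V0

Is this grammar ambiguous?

Unambiguous

Only V0, V1, V2 are reachable from V0; ignoring the rest: The grammar is stratified — V0 handles 'xor' (left-recursive), V1 handles 'or', V2 atoms. Each operator has a fixed associativity and precedence level, so every string has one parse.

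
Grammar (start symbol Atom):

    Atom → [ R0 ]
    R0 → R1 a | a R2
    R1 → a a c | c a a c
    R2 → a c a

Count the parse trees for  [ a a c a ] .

2

Parse trees for [ a a c a ]:
  [Atom [ [R0 [R1 a a c] a] ]]
  [Atom [ [R0 a [R2 a c a]] ]]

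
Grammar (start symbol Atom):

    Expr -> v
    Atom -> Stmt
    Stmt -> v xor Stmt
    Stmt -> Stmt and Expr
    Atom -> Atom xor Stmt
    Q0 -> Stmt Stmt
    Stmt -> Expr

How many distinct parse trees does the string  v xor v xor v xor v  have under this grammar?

Parse trees for v xor v xor v xor v:
  [Atom [Stmt v xor [Stmt v xor [Stmt v xor [Stmt [Expr v]]]]]]
  [Atom [Atom [Stmt [Expr v]]] xor [Stmt v xor [Stmt v xor [Stmt [Expr v]]]]]
  [Atom [Atom [Stmt v xor [Stmt [Expr v]]]] xor [Stmt v xor [Stmt [Expr v]]]]
  [Atom [Atom [Atom [Stmt [Expr v]]] xor [Stmt [Expr v]]] xor [Stmt v xor [Stmt [Expr v]]]]
  [Atom [Atom [Stmt v xor [Stmt v xor [Stmt [Expr v]]]]] xor [Stmt [Expr v]]]
  [Atom [Atom [Atom [Stmt [Expr v]]] xor [Stmt v xor [Stmt [Expr v]]]] xor [Stmt [Expr v]]]
  [Atom [Atom [Atom [Stmt v xor [Stmt [Expr v]]]] xor [Stmt [Expr v]]] xor [Stmt [Expr v]]]
  [Atom [Atom [Atom [Atom [Stmt [Expr v]]] xor [Stmt [Expr v]]] xor [Stmt [Expr v]]] xor [Stmt [Expr v]]]

8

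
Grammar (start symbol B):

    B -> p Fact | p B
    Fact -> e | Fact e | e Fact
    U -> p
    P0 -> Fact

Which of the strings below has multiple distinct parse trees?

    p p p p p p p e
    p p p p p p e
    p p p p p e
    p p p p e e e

p p p p e e e

p p p p p p p e: 1 tree
p p p p p p e: 1 tree
p p p p p e: 1 tree
p p p p e e e: 4 trees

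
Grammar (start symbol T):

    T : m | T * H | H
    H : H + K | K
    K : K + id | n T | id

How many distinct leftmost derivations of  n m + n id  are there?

Parse trees for n m + n id:
  [T [H [H [K n [T m]]] + [K n [T [H [K id]]]]]]

1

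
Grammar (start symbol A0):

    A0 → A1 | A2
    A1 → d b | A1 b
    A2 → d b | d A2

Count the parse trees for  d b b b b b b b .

Parse trees for d b b b b b b b:
  [A0 [A1 [A1 [A1 [A1 [A1 [A1 [A1 d b] b] b] b] b] b] b]]

1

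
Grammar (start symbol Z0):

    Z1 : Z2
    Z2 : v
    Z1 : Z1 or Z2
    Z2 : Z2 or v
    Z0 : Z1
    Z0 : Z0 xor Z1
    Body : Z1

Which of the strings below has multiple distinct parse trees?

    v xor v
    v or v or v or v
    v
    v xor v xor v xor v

v or v or v or v

v xor v: 1 tree
v or v or v or v: 8 trees
v: 1 tree
v xor v xor v xor v: 1 tree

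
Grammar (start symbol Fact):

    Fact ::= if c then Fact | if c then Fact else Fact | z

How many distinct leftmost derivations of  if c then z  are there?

1

Parse trees for if c then z:
  [Fact if c then [Fact z]]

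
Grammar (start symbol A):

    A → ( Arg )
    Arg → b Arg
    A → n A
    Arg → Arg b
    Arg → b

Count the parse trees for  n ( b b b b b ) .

Parse trees for n ( b b b b b ) (showing first 6 of 16):
  [A n [A ( [Arg b [Arg b [Arg b [Arg b [Arg b]]]]] )]]
  [A n [A ( [Arg b [Arg b [Arg b [Arg [Arg b] b]]]] )]]
  [A n [A ( [Arg b [Arg b [Arg [Arg b [Arg b]] b]]] )]]
  [A n [A ( [Arg b [Arg b [Arg [Arg [Arg b] b] b]]] )]]
  [A n [A ( [Arg b [Arg [Arg b [Arg b [Arg b]]] b]] )]]
  [A n [A ( [Arg b [Arg [Arg b [Arg [Arg b] b]] b]] )]]

16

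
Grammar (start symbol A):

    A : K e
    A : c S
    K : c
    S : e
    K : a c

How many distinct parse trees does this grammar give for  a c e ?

1

Parse trees for a c e:
  [A [K a c] e]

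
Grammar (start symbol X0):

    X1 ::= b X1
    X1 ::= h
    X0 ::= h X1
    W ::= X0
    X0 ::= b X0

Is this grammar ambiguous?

Only X0, X1 are reachable from X0; ignoring the rest: Each reachable nonterminal has at most one production per leading terminal, and all productions are right-linear; the derivation is determined token-by-token.

Unambiguous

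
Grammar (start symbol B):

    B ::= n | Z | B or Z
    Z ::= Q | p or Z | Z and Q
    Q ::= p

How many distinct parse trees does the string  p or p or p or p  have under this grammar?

8

Parse trees for p or p or p or p:
  [B [Z p or [Z p or [Z p or [Z [Q p]]]]]]
  [B [B [Z [Q p]]] or [Z p or [Z p or [Z [Q p]]]]]
  [B [B [Z p or [Z [Q p]]]] or [Z p or [Z [Q p]]]]
  [B [B [B [Z [Q p]]] or [Z [Q p]]] or [Z p or [Z [Q p]]]]
  [B [B [Z p or [Z p or [Z [Q p]]]]] or [Z [Q p]]]
  [B [B [B [Z [Q p]]] or [Z p or [Z [Q p]]]] or [Z [Q p]]]
  [B [B [B [Z p or [Z [Q p]]]] or [Z [Q p]]] or [Z [Q p]]]
  [B [B [B [B [Z [Q p]]] or [Z [Q p]]] or [Z [Q p]]] or [Z [Q p]]]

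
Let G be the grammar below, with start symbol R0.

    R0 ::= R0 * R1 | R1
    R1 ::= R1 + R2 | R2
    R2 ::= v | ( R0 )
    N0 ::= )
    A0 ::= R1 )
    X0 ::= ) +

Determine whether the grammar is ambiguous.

Unambiguous

Only R0, R1, R2 are reachable from R0; ignoring the rest: The grammar is stratified — R0 handles '*' (left-recursive), R1 handles '+', R2 atoms. Each operator has a fixed associativity and precedence level, so every string has one parse.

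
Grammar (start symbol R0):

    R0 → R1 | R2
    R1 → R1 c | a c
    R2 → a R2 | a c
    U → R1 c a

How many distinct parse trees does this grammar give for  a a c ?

Parse trees for a a c:
  [R0 [R2 a [R2 a c]]]

1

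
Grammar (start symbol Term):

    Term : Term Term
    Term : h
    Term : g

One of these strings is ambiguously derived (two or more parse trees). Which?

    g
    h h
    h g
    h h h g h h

g: 1 tree
h h: 1 tree
h g: 1 tree
h h h g h h: 42 trees

h h h g h h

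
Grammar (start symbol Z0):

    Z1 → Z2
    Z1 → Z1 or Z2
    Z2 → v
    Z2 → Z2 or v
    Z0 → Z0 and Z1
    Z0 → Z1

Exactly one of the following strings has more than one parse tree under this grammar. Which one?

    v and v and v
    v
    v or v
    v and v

v or v

v and v and v: 1 tree
v: 1 tree
v or v: 2 trees
v and v: 1 tree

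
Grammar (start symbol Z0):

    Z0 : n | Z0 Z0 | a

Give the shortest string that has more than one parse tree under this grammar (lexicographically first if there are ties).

length 1: no string has ≥2 trees
length 2: no string has ≥2 trees
length 3: a a a has 2 parse trees

Two derivations of a a a:
  Z0 ⇒ Z0 Z0 ⇒ Z0 Z0 Z0 ⇒ a Z0 Z0 ⇒ a a Z0 ⇒ a a a
  Z0 ⇒ Z0 Z0 ⇒ a Z0 ⇒ a Z0 Z0 ⇒ a a Z0 ⇒ a a a

a a a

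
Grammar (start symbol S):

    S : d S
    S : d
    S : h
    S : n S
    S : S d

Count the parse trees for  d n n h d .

Parse trees for d n n h d:
  [S d [S n [S n [S [S h] d]]]]
  [S d [S n [S [S n [S h]] d]]]
  [S d [S [S n [S n [S h]]] d]]
  [S [S d [S n [S n [S h]]]] d]

4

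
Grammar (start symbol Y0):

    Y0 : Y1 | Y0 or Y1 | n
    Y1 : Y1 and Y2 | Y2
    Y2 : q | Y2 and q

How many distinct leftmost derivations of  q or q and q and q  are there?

4

Parse trees for q or q and q and q:
  [Y0 [Y0 [Y1 [Y2 q]]] or [Y1 [Y1 [Y2 q]] and [Y2 [Y2 q] and q]]]
  [Y0 [Y0 [Y1 [Y2 q]]] or [Y1 [Y1 [Y1 [Y2 q]] and [Y2 q]] and [Y2 q]]]
  [Y0 [Y0 [Y1 [Y2 q]]] or [Y1 [Y1 [Y2 [Y2 q] and q]] and [Y2 q]]]
  [Y0 [Y0 [Y1 [Y2 q]]] or [Y1 [Y2 [Y2 [Y2 q] and q] and q]]]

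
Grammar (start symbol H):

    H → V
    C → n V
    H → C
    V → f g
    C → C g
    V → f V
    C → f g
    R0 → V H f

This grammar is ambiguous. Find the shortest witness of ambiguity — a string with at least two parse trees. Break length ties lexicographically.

f g

length 2: f g has 2 parse trees

Two derivations of f g:
  H ⇒ V ⇒ f g
  H ⇒ C ⇒ f g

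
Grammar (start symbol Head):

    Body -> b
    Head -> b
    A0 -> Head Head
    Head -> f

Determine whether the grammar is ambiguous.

Unambiguous

(A0, Body are unreachable from Head, so their rules don't affect L(Head).) The reachable rules are right-linear with at most one rule per (nonterminal, next-terminal) pair. Each input token forces the next rule, so parsing is deterministic.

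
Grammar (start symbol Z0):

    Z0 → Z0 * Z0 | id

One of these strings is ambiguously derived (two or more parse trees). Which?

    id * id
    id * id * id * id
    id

id * id: 1 tree
id * id * id * id: 5 trees
id: 1 tree

id * id * id * id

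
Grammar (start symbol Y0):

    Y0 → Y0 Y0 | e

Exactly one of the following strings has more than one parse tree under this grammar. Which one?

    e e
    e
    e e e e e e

e e: 1 tree
e: 1 tree
e e e e e e: 42 trees

e e e e e e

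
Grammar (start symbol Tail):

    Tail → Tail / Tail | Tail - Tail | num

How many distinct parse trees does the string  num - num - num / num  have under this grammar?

5

Parse trees for num - num - num / num:
  [Tail [Tail [Tail num] - [Tail [Tail num] - [Tail num]]] / [Tail num]]
  [Tail [Tail [Tail [Tail num] - [Tail num]] - [Tail num]] / [Tail num]]
  [Tail [Tail num] - [Tail [Tail [Tail num] - [Tail num]] / [Tail num]]]
  [Tail [Tail num] - [Tail [Tail num] - [Tail [Tail num] / [Tail num]]]]
  [Tail [Tail [Tail num] - [Tail num]] - [Tail [Tail num] / [Tail num]]]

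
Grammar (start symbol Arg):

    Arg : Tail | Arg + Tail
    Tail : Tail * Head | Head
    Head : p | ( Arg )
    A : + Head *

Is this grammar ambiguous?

Unambiguous

Only Arg, Tail, Head are reachable from Arg; ignoring the rest: This is a standard precedence ladder (Arg over Tail over Head), with each level left-recursive on its own operator ('+' at Arg, '*' at Tail). That structure is LR(1), hence unambiguous.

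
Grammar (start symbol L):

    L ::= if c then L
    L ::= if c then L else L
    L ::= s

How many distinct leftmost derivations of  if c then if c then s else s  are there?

Parse trees for if c then if c then s else s:
  [L if c then [L if c then [L s] else [L s]]]
  [L if c then [L if c then [L s]] else [L s]]

2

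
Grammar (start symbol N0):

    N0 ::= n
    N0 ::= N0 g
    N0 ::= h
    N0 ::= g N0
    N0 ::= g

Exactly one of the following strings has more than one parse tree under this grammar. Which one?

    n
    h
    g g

g g

n: 1 tree
h: 1 tree
g g: 2 trees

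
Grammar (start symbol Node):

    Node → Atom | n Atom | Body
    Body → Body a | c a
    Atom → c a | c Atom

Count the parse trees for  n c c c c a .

Parse trees for n c c c c a:
  [Node n [Atom c [Atom c [Atom c [Atom c a]]]]]

1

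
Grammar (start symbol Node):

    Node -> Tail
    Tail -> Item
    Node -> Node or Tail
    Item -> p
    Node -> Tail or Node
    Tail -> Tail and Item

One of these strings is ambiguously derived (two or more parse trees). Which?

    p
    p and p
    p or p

p: 1 tree
p and p: 1 tree
p or p: 2 trees

p or p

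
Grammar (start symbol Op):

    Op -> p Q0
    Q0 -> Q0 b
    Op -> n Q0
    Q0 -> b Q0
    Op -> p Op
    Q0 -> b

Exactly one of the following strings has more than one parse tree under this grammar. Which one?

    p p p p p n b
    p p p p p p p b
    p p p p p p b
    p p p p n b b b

p p p p p n b: 1 tree
p p p p p p p b: 1 tree
p p p p p p b: 1 tree
p p p p n b b b: 4 trees

p p p p n b b b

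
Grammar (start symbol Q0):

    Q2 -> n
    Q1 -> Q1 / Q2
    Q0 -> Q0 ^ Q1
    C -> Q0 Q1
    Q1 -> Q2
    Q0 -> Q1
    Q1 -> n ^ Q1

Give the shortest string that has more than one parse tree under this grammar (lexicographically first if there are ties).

length 1: no string has ≥2 trees
length 3: n ^ n has 2 parse trees

Two derivations of n ^ n:
  Q0 ⇒ Q0 ^ Q1 ⇒ Q1 ^ Q1 ⇒ Q2 ^ Q1 ⇒ n ^ Q1 ⇒ n ^ Q2 ⇒ n ^ n
  Q0 ⇒ Q1 ⇒ n ^ Q1 ⇒ n ^ Q2 ⇒ n ^ n

n ^ n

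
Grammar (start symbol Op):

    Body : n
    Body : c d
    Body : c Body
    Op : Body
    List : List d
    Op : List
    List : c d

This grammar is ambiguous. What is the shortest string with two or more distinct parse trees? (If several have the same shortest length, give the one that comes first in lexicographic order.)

c d

length 1: no string has ≥2 trees
length 2: c d has 2 parse trees

Two derivations of c d:
  Op ⇒ Body ⇒ c d
  Op ⇒ List ⇒ c d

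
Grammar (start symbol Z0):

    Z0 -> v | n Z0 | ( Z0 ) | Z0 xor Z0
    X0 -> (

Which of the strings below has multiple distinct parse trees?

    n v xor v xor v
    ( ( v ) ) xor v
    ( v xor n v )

n v xor v xor v

n v xor v xor v: 5 trees
( ( v ) ) xor v: 1 tree
( v xor n v ): 1 tree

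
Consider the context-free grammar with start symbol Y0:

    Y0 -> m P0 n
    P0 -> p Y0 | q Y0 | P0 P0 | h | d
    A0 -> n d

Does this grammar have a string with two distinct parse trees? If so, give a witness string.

Ambiguous

Witness: m d d d n

Derivation 1: Y0 ⇒ m P0 n ⇒ m P0 P0 n ⇒ m P0 P0 P0 n ⇒ m d P0 P0 n ⇒ m d d P0 n ⇒ m d d d n
Derivation 2: Y0 ⇒ m P0 n ⇒ m P0 P0 n ⇒ m d P0 n ⇒ m d P0 P0 n ⇒ m d d P0 n ⇒ m d d d n

Two distinct leftmost derivations for the same string.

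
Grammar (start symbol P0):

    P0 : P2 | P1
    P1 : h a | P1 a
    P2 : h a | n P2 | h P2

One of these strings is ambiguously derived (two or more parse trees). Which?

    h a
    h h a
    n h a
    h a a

h a: 2 trees
h h a: 1 tree
n h a: 1 tree
h a a: 1 tree

h a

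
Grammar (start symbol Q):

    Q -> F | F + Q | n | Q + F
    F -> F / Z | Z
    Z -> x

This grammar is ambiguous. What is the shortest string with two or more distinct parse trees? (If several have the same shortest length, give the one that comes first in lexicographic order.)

length 1: no string has ≥2 trees
length 3: x + x has 2 parse trees

Two derivations of x + x:
  Q ⇒ F + Q ⇒ Z + Q ⇒ x + Q ⇒ x + F ⇒ x + Z ⇒ x + x
  Q ⇒ Q + F ⇒ F + F ⇒ Z + F ⇒ x + F ⇒ x + Z ⇒ x + x

x + x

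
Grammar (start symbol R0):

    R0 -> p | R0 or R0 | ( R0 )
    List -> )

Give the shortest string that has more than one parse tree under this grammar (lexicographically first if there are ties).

length 1: no string has ≥2 trees
length 3: no string has ≥2 trees
length 5: p or p or p has 2 parse trees

Two derivations of p or p or p:
  R0 ⇒ R0 or R0 ⇒ p or R0 ⇒ p or R0 or R0 ⇒ p or p or R0 ⇒ p or p or p
  R0 ⇒ R0 or R0 ⇒ R0 or R0 or R0 ⇒ p or R0 or R0 ⇒ p or p or R0 ⇒ p or p or p

p or p or p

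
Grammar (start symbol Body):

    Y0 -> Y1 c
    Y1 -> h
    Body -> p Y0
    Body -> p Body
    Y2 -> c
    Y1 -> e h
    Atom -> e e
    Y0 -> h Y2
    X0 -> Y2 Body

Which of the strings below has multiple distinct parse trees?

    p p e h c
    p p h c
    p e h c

p p h c

p p e h c: 1 tree
p p h c: 2 trees
p e h c: 1 tree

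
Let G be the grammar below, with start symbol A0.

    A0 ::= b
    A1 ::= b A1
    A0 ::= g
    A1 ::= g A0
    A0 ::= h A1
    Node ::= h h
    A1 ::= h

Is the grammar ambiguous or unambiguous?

Unambiguous

(Node is unreachable from A0, so its rules don't affect L(A0).) The reachable rules are right-linear with at most one rule per (nonterminal, next-terminal) pair. Each input token forces the next rule, so parsing is deterministic.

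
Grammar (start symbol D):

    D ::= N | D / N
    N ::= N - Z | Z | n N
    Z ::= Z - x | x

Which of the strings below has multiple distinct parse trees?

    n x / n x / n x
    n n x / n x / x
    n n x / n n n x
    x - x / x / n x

n x / n x / n x: 1 tree
n n x / n x / x: 1 tree
n n x / n n n x: 1 tree
x - x / x / n x: 2 trees

x - x / x / n x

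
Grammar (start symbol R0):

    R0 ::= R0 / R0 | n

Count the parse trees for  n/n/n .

Parse trees for n/n/n:
  [R0 [R0 n] / [R0 [R0 n] / [R0 n]]]
  [R0 [R0 [R0 n] / [R0 n]] / [R0 n]]

2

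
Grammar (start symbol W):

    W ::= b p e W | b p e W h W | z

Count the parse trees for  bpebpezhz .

Parse trees for bpebpezhz:
  [W b p e [W b p e [W z] h [W z]]]
  [W b p e [W b p e [W z]] h [W z]]

2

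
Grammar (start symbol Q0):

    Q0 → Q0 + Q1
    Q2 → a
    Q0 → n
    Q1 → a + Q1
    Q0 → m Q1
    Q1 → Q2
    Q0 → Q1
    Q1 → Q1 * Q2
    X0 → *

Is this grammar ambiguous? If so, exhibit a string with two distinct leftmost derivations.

Ambiguous

Witness: a + a

Derivation 1: Q0 ⇒ Q0 + Q1 ⇒ Q1 + Q1 ⇒ Q2 + Q1 ⇒ a + Q1 ⇒ a + Q2 ⇒ a + a
Derivation 2: Q0 ⇒ Q1 ⇒ a + Q1 ⇒ a + Q2 ⇒ a + a

Two distinct leftmost derivations for the same string.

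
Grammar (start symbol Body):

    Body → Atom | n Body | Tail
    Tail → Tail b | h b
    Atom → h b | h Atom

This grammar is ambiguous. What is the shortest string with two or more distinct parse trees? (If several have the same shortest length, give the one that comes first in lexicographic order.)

h b

length 2: h b has 2 parse trees

Two derivations of h b:
  Body ⇒ Atom ⇒ h b
  Body ⇒ Tail ⇒ h b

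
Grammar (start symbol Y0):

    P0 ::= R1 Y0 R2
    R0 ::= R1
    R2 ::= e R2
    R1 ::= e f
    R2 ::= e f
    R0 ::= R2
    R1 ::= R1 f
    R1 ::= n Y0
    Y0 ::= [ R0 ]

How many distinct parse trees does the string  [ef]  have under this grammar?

Parse trees for [ef]:
  [Y0 [ [R0 [R1 e f]] ]]
  [Y0 [ [R0 [R2 e f]] ]]

2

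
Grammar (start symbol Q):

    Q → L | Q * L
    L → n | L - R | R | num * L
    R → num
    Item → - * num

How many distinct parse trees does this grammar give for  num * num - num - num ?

4

Parse trees for num * num - num - num:
  [Q [L [L [L num * [L [R num]]] - [R num]] - [R num]]]
  [Q [L [L num * [L [L [R num]] - [R num]]] - [R num]]]
  [Q [L num * [L [L [L [R num]] - [R num]] - [R num]]]]
  [Q [Q [L [R num]]] * [L [L [L [R num]] - [R num]] - [R num]]]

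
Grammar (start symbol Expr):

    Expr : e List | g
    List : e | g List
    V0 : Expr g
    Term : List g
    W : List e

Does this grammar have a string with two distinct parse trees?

Unambiguous

(V0, Term, W are unreachable from Expr, so their rules don't affect L(Expr).) Restricted to the reachable nonterminals, every rule has the form A → t or A → t B, and no two rules for the same A share a first terminal. The grammar encodes a DFA — one run per string.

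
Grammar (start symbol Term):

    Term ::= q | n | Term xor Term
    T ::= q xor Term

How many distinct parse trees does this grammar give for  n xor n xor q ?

Parse trees for n xor n xor q:
  [Term [Term n] xor [Term [Term n] xor [Term q]]]
  [Term [Term [Term n] xor [Term n]] xor [Term q]]

2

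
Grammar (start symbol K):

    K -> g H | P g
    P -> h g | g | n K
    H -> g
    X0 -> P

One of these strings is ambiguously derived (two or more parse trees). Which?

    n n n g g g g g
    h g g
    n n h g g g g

n n n g g g g g

n n n g g g g g: 2 trees
h g g: 1 tree
n n h g g g g: 1 tree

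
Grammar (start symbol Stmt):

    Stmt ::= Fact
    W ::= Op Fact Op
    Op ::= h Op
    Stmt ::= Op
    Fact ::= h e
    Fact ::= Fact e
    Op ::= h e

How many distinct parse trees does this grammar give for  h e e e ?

1

Parse trees for h e e e:
  [Stmt [Fact [Fact [Fact h e] e] e]]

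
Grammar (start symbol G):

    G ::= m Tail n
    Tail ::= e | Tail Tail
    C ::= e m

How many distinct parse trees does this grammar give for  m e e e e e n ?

Parse trees for m e e e e e n (showing first 6 of 14):
  [G m [Tail [Tail e] [Tail [Tail e] [Tail [Tail e] [Tail [Tail e] [Tail e]]]]] n]
  [G m [Tail [Tail e] [Tail [Tail e] [Tail [Tail [Tail e] [Tail e]] [Tail e]]]] n]
  [G m [Tail [Tail e] [Tail [Tail [Tail e] [Tail e]] [Tail [Tail e] [Tail e]]]] n]
  [G m [Tail [Tail e] [Tail [Tail [Tail e] [Tail [Tail e] [Tail e]]] [Tail e]]] n]
  [G m [Tail [Tail e] [Tail [Tail [Tail [Tail e] [Tail e]] [Tail e]] [Tail e]]] n]
  [G m [Tail [Tail [Tail e] [Tail e]] [Tail [Tail e] [Tail [Tail e] [Tail e]]]] n]

14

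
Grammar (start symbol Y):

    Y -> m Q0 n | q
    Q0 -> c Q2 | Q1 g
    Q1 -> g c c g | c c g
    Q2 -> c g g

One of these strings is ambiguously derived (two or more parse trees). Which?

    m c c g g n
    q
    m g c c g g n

m c c g g n: 2 trees
q: 1 tree
m g c c g g n: 1 tree

m c c g g n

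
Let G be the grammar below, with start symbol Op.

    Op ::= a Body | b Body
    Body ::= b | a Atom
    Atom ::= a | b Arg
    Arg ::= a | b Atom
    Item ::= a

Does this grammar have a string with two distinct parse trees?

Only Op, Body, Atom, Arg are reachable from Op; ignoring the rest: Each reachable nonterminal has at most one production per leading terminal, and all productions are right-linear; the derivation is determined token-by-token.

Unambiguous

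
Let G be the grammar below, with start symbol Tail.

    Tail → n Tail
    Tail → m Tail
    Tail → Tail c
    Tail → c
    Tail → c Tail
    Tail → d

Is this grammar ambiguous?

Ambiguous

Witness: c c

Derivation 1: Tail ⇒ Tail c ⇒ c c
Derivation 2: Tail ⇒ c Tail ⇒ c c

Two distinct leftmost derivations for the same string.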